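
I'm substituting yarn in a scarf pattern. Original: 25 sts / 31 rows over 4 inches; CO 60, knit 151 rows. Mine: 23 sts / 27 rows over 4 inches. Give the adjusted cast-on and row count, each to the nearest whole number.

Cast on 55 stitches; work 132 rows.

Stitches: 60 × 23/25 = 55.20 → 55.
Rows: 151 × 27/31 = 131.52 → 132.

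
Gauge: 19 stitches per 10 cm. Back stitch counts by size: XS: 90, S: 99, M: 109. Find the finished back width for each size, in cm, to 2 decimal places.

19/10 = 1.9 sts per cm.
XS: 90 / 1.9 = 47.368 → 47.37 cm.
S: 99 / 1.9 = 52.105 → 52.11 cm.
M: 109 / 1.9 = 57.368 → 57.37 cm.

XS 47.37 cm; S 52.11 cm; M 57.37 cm.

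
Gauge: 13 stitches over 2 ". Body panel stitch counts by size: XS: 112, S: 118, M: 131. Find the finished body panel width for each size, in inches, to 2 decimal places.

13/2 = 6.5 sts per in.
XS: 112 / 6.5 = 17.231 → 17.23 in.
S: 118 / 6.5 = 18.154 → 18.15 in.
M: 131 / 6.5 = 20.154 → 20.15 in.

XS 17.23 inches; S 18.15 inches; M 20.15 inches.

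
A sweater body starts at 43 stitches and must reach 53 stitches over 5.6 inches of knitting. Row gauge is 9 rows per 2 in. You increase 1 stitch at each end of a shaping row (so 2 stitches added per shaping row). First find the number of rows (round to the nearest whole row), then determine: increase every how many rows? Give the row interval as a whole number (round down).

Rows = 5.6 × 4.5 = 25.2 → 25 rows.
Stitches to add: 10 → 5 shaping rows (at 2 st each).
25 / 5 = 5.00 → every 5 rows.

Increase every 5th row.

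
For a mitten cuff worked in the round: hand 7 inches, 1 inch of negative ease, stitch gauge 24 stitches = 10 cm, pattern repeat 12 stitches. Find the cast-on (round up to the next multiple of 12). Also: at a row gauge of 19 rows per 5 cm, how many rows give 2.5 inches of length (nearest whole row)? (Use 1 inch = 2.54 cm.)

Cast on 48 stitches; work 24 rows.

Finished = 7 − 1 = 6 inches.
6 inches × 2.54 = 15.24 cm.
24/10 = 2.4 sts per cm; 15.24 × 2.4 = 36.58 sts.
Next multiple of 12 → 48.
2.5 inches = 6.35 cm; × 3.8 = 24.13 → 24 rows.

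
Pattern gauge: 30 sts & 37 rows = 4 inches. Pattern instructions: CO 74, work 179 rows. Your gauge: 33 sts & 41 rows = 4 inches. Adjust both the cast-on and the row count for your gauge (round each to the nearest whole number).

Stitches: 74 × 33/30 = 81.40 → 81.
Rows: 179 × 41/37 = 198.35 → 198.

Cast on 81 stitches; work 198 rows.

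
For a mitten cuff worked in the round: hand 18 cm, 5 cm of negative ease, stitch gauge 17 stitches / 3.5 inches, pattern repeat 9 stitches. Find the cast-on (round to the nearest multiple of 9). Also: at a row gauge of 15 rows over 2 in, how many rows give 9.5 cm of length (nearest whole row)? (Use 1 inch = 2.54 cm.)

Finished = 18 − 5 = 13 cm.
13 cm × 1/2.54 = 5.12 inches.
17/3.5 = 4.857 sts per in; 5.12 × 4.857 = 24.86 sts.
Nearest multiple of 9 → 27.
9.5 cm = 3.74 inches; × 7.5 = 28.05 → 28 rows.

Cast on 27 stitches; work 28 rows.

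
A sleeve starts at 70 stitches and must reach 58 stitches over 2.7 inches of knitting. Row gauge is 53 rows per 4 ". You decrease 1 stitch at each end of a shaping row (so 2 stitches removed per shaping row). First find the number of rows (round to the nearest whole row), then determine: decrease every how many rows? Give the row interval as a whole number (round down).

Rows = 2.7 × 13.25 = 35.8 → 36 rows.
Stitches to remove: 12 → 6 shaping rows (at 2 st each).
36 / 6 = 6.00 → every 6 rows.

Decrease every 6th row.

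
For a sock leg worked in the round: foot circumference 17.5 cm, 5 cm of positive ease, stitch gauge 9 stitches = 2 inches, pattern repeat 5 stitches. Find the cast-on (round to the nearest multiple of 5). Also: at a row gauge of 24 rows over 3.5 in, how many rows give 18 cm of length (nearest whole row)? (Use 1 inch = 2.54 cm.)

Finished = 17.5 + 5 = 22.5 cm.
22.5 cm × 1/2.54 = 8.86 inches.
9/2 = 4.5 sts per in; 8.86 × 4.5 = 39.86 sts.
Nearest multiple of 5 → 40.
18 cm = 7.09 inches; × 6.857 = 48.59 → 49 rows.

Cast on 40 stitches; work 49 rows.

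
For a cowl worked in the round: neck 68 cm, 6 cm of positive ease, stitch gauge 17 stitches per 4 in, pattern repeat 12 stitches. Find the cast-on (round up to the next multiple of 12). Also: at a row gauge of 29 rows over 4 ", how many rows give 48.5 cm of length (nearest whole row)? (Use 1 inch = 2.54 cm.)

Finished = 68 + 6 = 74 cm.
74 cm × 1/2.54 = 29.13 inches.
17/4 = 4.25 sts per in; 29.13 × 4.25 = 123.82 sts.
Next multiple of 12 → 132.
48.5 cm = 19.09 inches; × 7.25 = 138.44 → 138 rows.

Cast on 132 stitches; work 138 rows.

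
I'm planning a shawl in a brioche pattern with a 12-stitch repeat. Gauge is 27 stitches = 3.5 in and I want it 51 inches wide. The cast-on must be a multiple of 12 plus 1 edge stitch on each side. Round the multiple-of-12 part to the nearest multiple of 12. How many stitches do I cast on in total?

27 / 3.5 = 7.714 sts per inch.
51 × 7.714 = 393.43 sts.
Less 2 edge sts → 391.43 for the repeat.
Nearest multiple of 12: 396.
Add back 2 edge sts → 398.

398 stitches.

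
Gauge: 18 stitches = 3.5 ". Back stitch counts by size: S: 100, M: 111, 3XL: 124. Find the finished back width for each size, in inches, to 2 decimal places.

18/3.5 = 5.143 sts per in.
S: 100 / 5.143 = 19.444 → 19.44 in.
M: 111 / 5.143 = 21.583 → 21.58 in.
3XL: 124 / 5.143 = 24.111 → 24.11 in.

S 19.44 inches; M 21.58 inches; 3XL 24.11 inches.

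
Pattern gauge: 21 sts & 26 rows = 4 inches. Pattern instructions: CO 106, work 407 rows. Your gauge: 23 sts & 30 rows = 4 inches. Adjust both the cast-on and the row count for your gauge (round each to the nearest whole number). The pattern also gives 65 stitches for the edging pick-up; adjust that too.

Stitches: 106 × 23/21 = 116.10 → 116.
Rows: 407 × 30/26 = 469.62 → 470.
edging pick-up: 65 × 23/21 = 71.19 → 71.

Cast on 116 stitches; work 470 rows; edging pick-up 71 stitches.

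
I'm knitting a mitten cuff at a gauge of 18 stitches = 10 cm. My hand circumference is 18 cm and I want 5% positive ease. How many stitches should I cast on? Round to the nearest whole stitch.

CO 34 sts.

Finished = 18 × 1.05 = 18.90 cm.
18 / 10 = 1.8 sts per cm.
18.90 × 1.8 = 34.02 sts.
→ 34 sts.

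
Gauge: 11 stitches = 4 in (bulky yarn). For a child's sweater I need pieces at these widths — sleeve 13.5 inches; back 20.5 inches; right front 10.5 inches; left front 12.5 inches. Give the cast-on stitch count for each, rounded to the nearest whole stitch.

Rate = 11/4 = 2.75 sts per in.
sleeve: 13.5 × 2.75 = 37.12 → 37.
back: 20.5 × 2.75 = 56.38 → 56.
right front: 10.5 × 2.75 = 28.88 → 29.
left front: 12.5 × 2.75 = 34.38 → 34.

sleeve 37; back 56; right front 29; left front 34.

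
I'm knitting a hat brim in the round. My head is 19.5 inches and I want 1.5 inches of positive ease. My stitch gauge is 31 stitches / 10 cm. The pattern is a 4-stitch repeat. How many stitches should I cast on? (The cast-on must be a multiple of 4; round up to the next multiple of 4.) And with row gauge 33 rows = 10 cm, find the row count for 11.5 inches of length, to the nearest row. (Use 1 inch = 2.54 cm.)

Finished = 19.5 + 1.5 = 21 inches.
21 inches × 2.54 = 53.34 cm.
31/10 = 3.1 sts per cm; 53.34 × 3.1 = 165.35 sts.
Next multiple of 4 → 168.
11.5 inches = 29.21 cm; × 3.3 = 96.39 → 96 rows.

Cast on 168 stitches; work 96 rows.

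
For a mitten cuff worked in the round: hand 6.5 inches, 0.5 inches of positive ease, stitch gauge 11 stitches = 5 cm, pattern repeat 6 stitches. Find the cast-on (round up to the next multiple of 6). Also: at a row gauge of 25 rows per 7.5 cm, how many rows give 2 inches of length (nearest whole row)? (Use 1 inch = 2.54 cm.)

Finished = 6.5 + 0.5 = 7 inches.
7 inches × 2.54 = 17.78 cm.
11/5 = 2.2 sts per cm; 17.78 × 2.2 = 39.12 sts.
Next multiple of 6 → 42.
2 inches = 5.08 cm; × 3.333 = 16.93 → 17 rows.

Cast on 42 stitches; work 17 rows.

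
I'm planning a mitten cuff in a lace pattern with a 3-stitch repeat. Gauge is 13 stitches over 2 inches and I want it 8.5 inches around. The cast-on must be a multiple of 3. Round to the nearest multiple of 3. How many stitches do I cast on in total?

54 stitches.

13 / 2 = 6.5 sts per inch.
8.5 × 6.5 = 55.25 sts.
Nearest multiple of 3: 54.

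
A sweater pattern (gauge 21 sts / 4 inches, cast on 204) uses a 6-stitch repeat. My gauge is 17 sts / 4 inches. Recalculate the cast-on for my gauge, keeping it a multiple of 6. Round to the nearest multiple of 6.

204 × 17 / 21 = 165.14.
Nearest multiple of 6: 168.

168 stitches.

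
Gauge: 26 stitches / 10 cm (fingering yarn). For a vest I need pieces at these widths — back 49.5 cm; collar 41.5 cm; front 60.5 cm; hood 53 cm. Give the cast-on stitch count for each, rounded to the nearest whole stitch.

Rate = 26/10 = 2.6 sts per cm.
back: 49.5 × 2.6 = 128.70 → 129.
collar: 41.5 × 2.6 = 107.90 → 108.
front: 60.5 × 2.6 = 157.30 → 157.
hood: 53 × 2.6 = 137.80 → 138.

back 129; collar 108; front 157; hood 138.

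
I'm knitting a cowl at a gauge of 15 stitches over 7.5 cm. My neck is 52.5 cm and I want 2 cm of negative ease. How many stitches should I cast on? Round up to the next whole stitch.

Finished = 52.5 − 2 = 50.5 cm.
15 / 7.5 = 2 sts per cm.
50.50 × 2 = 101.00 sts.

CO 101 sts.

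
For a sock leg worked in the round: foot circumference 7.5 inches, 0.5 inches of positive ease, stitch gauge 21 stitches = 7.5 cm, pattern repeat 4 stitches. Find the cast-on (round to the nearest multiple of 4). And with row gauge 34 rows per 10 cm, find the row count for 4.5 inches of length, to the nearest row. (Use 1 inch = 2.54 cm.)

Cast on 56 stitches; work 39 rows.

Finished = 7.5 + 0.5 = 8 inches.
8 inches × 2.54 = 20.32 cm.
21/7.5 = 2.8 sts per cm; 20.32 × 2.8 = 56.90 sts.
Nearest multiple of 4 → 56.
4.5 inches = 11.43 cm; × 3.4 = 38.86 → 39 rows.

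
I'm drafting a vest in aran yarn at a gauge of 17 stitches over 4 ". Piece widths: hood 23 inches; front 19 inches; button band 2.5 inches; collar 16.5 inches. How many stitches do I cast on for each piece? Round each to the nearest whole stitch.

hood 98; front 81; button band 11; collar 70.

Rate = 17/4 = 4.25 sts per in.
hood: 23 × 4.25 = 97.75 → 98.
front: 19 × 4.25 = 80.75 → 81.
button band: 2.5 × 4.25 = 10.62 → 11.
collar: 16.5 × 4.25 = 70.12 → 70.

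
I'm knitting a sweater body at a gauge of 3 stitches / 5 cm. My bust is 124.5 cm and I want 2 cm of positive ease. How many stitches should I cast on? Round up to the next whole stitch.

76 stitches.

Finished = 124.5 + 2 = 126.5 cm.
3 / 5 = 0.6 sts per cm.
126.50 × 0.6 = 75.90 sts.
→ 76 sts.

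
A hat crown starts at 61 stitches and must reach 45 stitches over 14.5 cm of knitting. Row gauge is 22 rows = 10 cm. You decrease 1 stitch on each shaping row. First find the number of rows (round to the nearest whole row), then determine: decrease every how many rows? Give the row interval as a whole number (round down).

Rows = 14.5 × 2.2 = 31.9 → 32 rows.
Stitches to remove: 16 → 16 shaping rows (at 1 st each).
32 / 16 = 2.00 → every 2 rows.

Decrease every 2nd row.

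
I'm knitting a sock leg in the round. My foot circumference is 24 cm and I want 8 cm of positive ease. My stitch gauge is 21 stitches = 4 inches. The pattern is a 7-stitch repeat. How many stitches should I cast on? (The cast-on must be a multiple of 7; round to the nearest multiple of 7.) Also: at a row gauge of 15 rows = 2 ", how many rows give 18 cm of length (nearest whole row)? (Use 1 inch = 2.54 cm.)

Cast on 63 stitches; work 53 rows.

Finished = 24 + 8 = 32 cm.
32 cm × 1/2.54 = 12.60 inches.
21/4 = 5.25 sts per in; 12.60 × 5.25 = 66.14 sts.
Nearest multiple of 7 → 63.
18 cm = 7.09 inches; × 7.5 = 53.15 → 53 rows.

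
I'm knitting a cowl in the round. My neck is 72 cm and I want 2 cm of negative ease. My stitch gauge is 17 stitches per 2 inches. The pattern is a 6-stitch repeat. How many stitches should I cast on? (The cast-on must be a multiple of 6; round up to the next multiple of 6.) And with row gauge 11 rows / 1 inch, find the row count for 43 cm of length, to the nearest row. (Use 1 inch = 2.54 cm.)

Finished = 72 − 2 = 70 cm.
70 cm × 1/2.54 = 27.56 inches.
17/2 = 8.5 sts per in; 27.56 × 8.5 = 234.25 sts.
Next multiple of 6 → 240.
43 cm = 16.93 inches; × 11 = 186.22 → 186 rows.

Cast on 240 stitches; work 186 rows.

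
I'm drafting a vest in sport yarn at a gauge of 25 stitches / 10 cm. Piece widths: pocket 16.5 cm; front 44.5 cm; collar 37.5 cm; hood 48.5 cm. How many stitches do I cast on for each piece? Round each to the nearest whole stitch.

pocket 41; front 111; collar 94; hood 121.

Rate = 25/10 = 2.5 sts per cm.
pocket: 16.5 × 2.5 = 41.25 → 41.
front: 44.5 × 2.5 = 111.25 → 111.
collar: 37.5 × 2.5 = 93.75 → 94.
hood: 48.5 × 2.5 = 121.25 → 121.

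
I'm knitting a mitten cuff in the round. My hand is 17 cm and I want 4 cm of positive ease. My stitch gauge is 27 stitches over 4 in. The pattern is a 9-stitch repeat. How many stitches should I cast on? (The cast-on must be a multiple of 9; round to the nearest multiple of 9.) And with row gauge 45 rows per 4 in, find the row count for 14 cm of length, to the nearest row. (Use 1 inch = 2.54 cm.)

Finished = 17 + 4 = 21 cm.
21 cm × 1/2.54 = 8.27 inches.
27/4 = 6.75 sts per in; 8.27 × 6.75 = 55.81 sts.
Nearest multiple of 9 → 54.
14 cm = 5.51 inches; × 11.25 = 62.01 → 62 rows.

Cast on 54 stitches; work 62 rows.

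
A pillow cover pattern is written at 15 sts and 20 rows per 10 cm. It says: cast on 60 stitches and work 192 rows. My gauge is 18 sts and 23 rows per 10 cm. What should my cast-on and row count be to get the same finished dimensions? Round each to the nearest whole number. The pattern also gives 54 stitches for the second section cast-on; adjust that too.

Stitches: 60 × 18/15 = 72.00 → 72.
Rows: 192 × 23/20 = 220.80 → 221.
second section cast-on: 54 × 18/15 = 64.80 → 65.

Cast on 72 stitches; work 221 rows; second section cast-on 65 stitches.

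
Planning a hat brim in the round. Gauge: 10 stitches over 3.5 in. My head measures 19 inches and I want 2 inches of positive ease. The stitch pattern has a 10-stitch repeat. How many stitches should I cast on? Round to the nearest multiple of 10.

CO 60 sts.

Finished = 19 + 2 = 21 inches.
10 / 3.5 = 2.857 sts/in.
21 × 2.857 = 60.00 sts.
Nearest multiple of 10: 60.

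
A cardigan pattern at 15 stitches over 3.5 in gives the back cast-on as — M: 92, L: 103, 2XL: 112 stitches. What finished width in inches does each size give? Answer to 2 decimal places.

M 21.47 inches; L 24.03 inches; 2XL 26.13 inches.

15/3.5 = 4.286 sts per in.
M: 92 / 4.286 = 21.467 → 21.47 in.
L: 103 / 4.286 = 24.033 → 24.03 in.
2XL: 112 / 4.286 = 26.133 → 26.13 in.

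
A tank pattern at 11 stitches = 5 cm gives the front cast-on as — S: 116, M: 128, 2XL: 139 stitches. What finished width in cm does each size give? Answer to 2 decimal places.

S 52.73 cm; M 58.18 cm; 2XL 63.18 cm.

11/5 = 2.2 sts per cm.
S: 116 / 2.2 = 52.727 → 52.73 cm.
M: 128 / 2.2 = 58.182 → 58.18 cm.
2XL: 139 / 2.2 = 63.182 → 63.18 cm.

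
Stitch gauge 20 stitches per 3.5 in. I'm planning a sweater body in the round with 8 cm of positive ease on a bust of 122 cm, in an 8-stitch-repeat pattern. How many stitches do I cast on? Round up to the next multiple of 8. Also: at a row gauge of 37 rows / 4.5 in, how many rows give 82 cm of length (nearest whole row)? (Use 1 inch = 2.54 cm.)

Finished = 122 + 8 = 130 cm.
130 cm × 1/2.54 = 51.18 inches.
20/3.5 = 5.714 sts per in; 51.18 × 5.714 = 292.46 sts.
Next multiple of 8 → 296.
82 cm = 32.28 inches; × 8.222 = 265.44 → 265 rows.

Cast on 296 stitches; work 265 rows.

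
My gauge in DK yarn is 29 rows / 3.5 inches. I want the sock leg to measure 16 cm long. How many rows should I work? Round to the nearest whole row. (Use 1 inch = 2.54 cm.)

16 cm = 6.30 in.
29 rows / 3.5 in = 8.286 rows per inch.
6.30 × 8.286 = 52.19 rows.
Round to nearest → 52.

Work 52 rows.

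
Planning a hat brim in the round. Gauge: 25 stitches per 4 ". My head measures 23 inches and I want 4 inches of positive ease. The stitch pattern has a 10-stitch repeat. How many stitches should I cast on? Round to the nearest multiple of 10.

170 stitches.

Finished = 23 + 4 = 27 inches.
25 / 4 = 6.25 sts/in.
27 × 6.25 = 168.75 sts.
Nearest multiple of 10: 170.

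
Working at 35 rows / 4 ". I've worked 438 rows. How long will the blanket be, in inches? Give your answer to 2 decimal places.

50.06 inches.

35 rows / 4 inch = 8.75 rows per inch.
438 / 8.75 = 50.057 inches.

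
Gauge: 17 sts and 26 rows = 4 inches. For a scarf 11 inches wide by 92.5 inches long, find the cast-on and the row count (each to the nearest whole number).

Stitch gauge = 17/4 = 4.25 sts/in; 11 × 4.25 = 46.75 → 47 sts.
Row gauge = 26/4 = 6.5 rows/in; 92.5 × 6.5 = 601.25 → 601 rows.

Cast on 47 stitches and work 601 rows.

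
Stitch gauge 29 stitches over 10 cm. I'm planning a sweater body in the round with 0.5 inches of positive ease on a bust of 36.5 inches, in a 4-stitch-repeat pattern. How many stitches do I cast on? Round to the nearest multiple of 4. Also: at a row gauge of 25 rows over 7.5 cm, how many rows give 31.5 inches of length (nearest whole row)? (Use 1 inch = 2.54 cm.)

Finished = 36.5 + 0.5 = 37 inches.
37 inches × 2.54 = 93.98 cm.
29/10 = 2.9 sts per cm; 93.98 × 2.9 = 272.54 sts.
Nearest multiple of 4 → 272.
31.5 inches = 80.01 cm; × 3.333 = 266.70 → 267 rows.

Cast on 272 stitches; work 267 rows.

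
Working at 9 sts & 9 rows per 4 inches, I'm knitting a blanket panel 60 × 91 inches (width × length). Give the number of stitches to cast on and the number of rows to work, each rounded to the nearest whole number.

Stitch gauge = 9/4 = 2.25 sts/in; 60 × 2.25 = 135.00 → 135 sts.
Row gauge = 9/4 = 2.25 rows/in; 91 × 2.25 = 204.75 → 205 rows.

Cast on 135 stitches and work 205 rows.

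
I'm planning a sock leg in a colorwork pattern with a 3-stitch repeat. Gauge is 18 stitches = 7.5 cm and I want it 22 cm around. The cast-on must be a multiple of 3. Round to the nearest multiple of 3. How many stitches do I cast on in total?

CO 54 sts.

18 / 7.5 = 2.4 sts per cm.
22 × 2.4 = 52.80 sts.
Nearest multiple of 3: 54.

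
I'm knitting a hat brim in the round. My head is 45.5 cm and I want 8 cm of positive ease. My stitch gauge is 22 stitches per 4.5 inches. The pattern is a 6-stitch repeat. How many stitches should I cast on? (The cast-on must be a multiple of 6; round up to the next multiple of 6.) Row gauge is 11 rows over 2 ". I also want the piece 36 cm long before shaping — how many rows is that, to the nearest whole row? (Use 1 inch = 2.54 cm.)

Finished = 45.5 + 8 = 53.5 cm.
53.5 cm × 1/2.54 = 21.06 inches.
22/4.5 = 4.889 sts per in; 21.06 × 4.889 = 102.97 sts.
Next multiple of 6 → 108.
36 cm = 14.17 inches; × 5.5 = 77.95 → 78 rows.

Cast on 108 stitches; work 78 rows.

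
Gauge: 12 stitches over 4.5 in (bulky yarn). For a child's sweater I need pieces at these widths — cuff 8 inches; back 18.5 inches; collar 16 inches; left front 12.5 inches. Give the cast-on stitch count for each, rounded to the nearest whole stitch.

cuff 21; back 49; collar 43; left front 33.

Rate = 12/4.5 = 2.667 sts per in.
cuff: 8 × 2.667 = 21.33 → 21.
back: 18.5 × 2.667 = 49.33 → 49.
collar: 16 × 2.667 = 42.67 → 43.
left front: 12.5 × 2.667 = 33.33 → 33.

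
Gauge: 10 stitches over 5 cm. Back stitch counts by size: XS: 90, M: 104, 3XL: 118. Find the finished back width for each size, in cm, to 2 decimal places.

XS 45.00 cm; M 52.00 cm; 3XL 59.00 cm.

10/5 = 2 sts per cm.
XS: 90 / 2 = 45.000 → 45.00 cm.
M: 104 / 2 = 52.000 → 52.00 cm.
3XL: 118 / 2 = 59.000 → 59.00 cm.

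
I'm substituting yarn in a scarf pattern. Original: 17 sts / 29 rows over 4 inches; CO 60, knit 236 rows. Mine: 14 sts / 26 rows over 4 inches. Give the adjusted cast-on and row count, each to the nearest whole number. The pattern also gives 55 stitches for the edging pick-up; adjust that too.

Cast on 49 stitches; work 212 rows; edging pick-up 45 stitches.

Stitches: 60 × 14/17 = 49.41 → 49.
Rows: 236 × 26/29 = 211.59 → 212.
edging pick-up: 55 × 14/17 = 45.29 → 45.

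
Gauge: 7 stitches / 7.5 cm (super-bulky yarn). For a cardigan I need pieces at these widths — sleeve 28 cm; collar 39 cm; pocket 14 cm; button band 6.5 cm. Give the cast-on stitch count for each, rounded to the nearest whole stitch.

sleeve 26; collar 36; pocket 13; button band 6.

Rate = 7/7.5 = 0.933 sts per cm.
sleeve: 28 × 0.933 = 26.13 → 26.
collar: 39 × 0.933 = 36.40 → 36.
pocket: 14 × 0.933 = 13.07 → 13.
button band: 6.5 × 0.933 = 6.07 → 6.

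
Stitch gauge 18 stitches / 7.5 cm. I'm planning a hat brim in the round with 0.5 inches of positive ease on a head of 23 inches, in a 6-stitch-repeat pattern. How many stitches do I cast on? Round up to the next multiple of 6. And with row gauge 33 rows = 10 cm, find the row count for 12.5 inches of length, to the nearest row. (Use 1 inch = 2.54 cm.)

Finished = 23 + 0.5 = 23.5 inches.
23.5 inches × 2.54 = 59.69 cm.
18/7.5 = 2.4 sts per cm; 59.69 × 2.4 = 143.26 sts.
Next multiple of 6 → 144.
12.5 inches = 31.75 cm; × 3.3 = 104.78 → 105 rows.

Cast on 144 stitches; work 105 rows.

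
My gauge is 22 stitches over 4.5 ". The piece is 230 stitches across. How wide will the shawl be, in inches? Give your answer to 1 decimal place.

22 stitches / 4.5 inch = 4.889 stitches per inch.
230 / 4.889 = 47.05 inches.

47.0 inches.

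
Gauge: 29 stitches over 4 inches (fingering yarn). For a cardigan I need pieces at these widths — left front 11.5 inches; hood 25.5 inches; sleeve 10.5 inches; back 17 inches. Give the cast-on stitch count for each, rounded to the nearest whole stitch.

Rate = 29/4 = 7.25 sts per in.
left front: 11.5 × 7.25 = 83.38 → 83.
hood: 25.5 × 7.25 = 184.88 → 185.
sleeve: 10.5 × 7.25 = 76.12 → 76.
back: 17 × 7.25 = 123.25 → 123.

left front 83; hood 185; sleeve 76; back 123.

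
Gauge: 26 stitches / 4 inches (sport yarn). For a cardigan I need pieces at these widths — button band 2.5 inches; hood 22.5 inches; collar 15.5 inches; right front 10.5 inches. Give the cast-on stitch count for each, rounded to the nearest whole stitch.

button band 16; hood 146; collar 101; right front 68.

Rate = 26/4 = 6.5 sts per in.
button band: 2.5 × 6.5 = 16.25 → 16.
hood: 22.5 × 6.5 = 146.25 → 146.
collar: 15.5 × 6.5 = 100.75 → 101.
right front: 10.5 × 6.5 = 68.25 → 68.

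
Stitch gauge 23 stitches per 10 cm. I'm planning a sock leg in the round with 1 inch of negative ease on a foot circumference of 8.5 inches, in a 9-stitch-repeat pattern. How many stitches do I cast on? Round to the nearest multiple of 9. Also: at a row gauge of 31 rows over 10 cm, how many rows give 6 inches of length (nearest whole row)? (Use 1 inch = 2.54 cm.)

Finished = 8.5 − 1 = 7.5 inches.
7.5 inches × 2.54 = 19.05 cm.
23/10 = 2.3 sts per cm; 19.05 × 2.3 = 43.81 sts.
Nearest multiple of 9 → 45.
6 inches = 15.24 cm; × 3.1 = 47.24 → 47 rows.

Cast on 45 stitches; work 47 rows.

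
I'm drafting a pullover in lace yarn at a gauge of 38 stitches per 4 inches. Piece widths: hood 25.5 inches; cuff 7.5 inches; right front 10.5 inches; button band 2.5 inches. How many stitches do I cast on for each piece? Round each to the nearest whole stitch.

Rate = 38/4 = 9.5 sts per in.
hood: 25.5 × 9.5 = 242.25 → 242.
cuff: 7.5 × 9.5 = 71.25 → 71.
right front: 10.5 × 9.5 = 99.75 → 100.
button band: 2.5 × 9.5 = 23.75 → 24.

hood 242; cuff 71; right front 100; button band 24.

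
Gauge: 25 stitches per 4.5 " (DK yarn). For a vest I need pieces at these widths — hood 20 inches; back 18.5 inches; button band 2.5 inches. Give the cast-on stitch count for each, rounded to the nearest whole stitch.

hood 111; back 103; button band 14.

Rate = 25/4.5 = 5.556 sts per in.
hood: 20 × 5.556 = 111.11 → 111.
back: 18.5 × 5.556 = 102.78 → 103.
button band: 2.5 × 5.556 = 13.89 → 14.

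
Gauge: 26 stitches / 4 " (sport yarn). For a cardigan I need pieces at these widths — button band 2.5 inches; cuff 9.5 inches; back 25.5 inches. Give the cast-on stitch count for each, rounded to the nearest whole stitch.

Rate = 26/4 = 6.5 sts per in.
button band: 2.5 × 6.5 = 16.25 → 16.
cuff: 9.5 × 6.5 = 61.75 → 62.
back: 25.5 × 6.5 = 165.75 → 166.

button band 16; cuff 62; back 166.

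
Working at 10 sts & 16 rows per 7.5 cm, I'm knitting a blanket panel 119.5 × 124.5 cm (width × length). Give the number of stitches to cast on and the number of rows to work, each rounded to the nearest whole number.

Cast on 159 stitches and work 266 rows.

Stitch gauge = 10/7.5 = 1.333 sts/cm; 119.5 × 1.333 = 159.33 → 159 sts.
Row gauge = 16/7.5 = 2.133 rows/cm; 124.5 × 2.133 = 265.60 → 266 rows.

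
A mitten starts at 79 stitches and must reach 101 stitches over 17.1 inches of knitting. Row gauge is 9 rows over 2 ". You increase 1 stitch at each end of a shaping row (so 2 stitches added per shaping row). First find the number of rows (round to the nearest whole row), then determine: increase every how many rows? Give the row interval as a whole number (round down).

Increase every 7th row.

Rows = 17.1 × 4.5 = 77.0 → 77 rows.
Stitches to add: 22 → 11 shaping rows (at 2 st each).
77 / 11 = 7.00 → every 7 rows.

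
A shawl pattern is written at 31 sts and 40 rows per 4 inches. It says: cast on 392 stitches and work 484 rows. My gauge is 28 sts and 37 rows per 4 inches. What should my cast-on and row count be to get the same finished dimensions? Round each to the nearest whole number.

Cast on 354 stitches; work 448 rows.

Stitches: 392 × 28/31 = 354.06 → 354.
Rows: 484 × 37/40 = 447.70 → 448.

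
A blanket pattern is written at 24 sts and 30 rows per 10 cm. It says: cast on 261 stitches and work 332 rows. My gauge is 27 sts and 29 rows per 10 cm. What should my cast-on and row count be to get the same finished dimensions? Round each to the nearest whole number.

Cast on 294 stitches; work 321 rows.

Stitches: 261 × 27/24 = 293.62 → 294.
Rows: 332 × 29/30 = 320.93 → 321.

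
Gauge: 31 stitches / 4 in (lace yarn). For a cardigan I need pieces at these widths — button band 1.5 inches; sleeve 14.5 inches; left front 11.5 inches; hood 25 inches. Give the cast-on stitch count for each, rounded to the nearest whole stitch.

Rate = 31/4 = 7.75 sts per in.
button band: 1.5 × 7.75 = 11.62 → 12.
sleeve: 14.5 × 7.75 = 112.38 → 112.
left front: 11.5 × 7.75 = 89.12 → 89.
hood: 25 × 7.75 = 193.75 → 194.

button band 12; sleeve 112; left front 89; hood 194.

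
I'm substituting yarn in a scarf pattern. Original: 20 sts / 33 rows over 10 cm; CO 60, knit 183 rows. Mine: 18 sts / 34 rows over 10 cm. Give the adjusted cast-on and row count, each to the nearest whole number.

Cast on 54 stitches; work 189 rows.

Stitches: 60 × 18/20 = 54.00 → 54.
Rows: 183 × 34/33 = 188.55 → 189.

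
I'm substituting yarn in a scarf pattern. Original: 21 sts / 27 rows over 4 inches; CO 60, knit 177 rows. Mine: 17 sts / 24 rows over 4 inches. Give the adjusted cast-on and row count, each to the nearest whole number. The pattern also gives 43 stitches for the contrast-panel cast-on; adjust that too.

Stitches: 60 × 17/21 = 48.57 → 49.
Rows: 177 × 24/27 = 157.33 → 157.
contrast-panel cast-on: 43 × 17/21 = 34.81 → 35.

Cast on 49 stitches; work 157 rows; contrast-panel cast-on 35 stitches.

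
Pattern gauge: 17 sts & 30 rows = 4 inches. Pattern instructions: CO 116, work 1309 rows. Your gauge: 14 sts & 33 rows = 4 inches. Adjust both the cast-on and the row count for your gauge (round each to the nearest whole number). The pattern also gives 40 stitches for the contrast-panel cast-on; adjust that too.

Stitches: 116 × 14/17 = 95.53 → 96.
Rows: 1309 × 33/30 = 1439.90 → 1440.
contrast-panel cast-on: 40 × 14/17 = 32.94 → 33.

Cast on 96 stitches; work 1440 rows; contrast-panel cast-on 33 stitches.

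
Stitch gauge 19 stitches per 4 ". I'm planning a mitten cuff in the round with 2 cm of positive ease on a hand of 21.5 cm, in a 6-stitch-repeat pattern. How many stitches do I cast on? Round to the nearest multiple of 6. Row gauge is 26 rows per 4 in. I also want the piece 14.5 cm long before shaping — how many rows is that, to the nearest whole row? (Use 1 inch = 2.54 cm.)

Finished = 21.5 + 2 = 23.5 cm.
23.5 cm × 1/2.54 = 9.25 inches.
19/4 = 4.75 sts per in; 9.25 × 4.75 = 43.95 sts.
Nearest multiple of 6 → 42.
14.5 cm = 5.71 inches; × 6.5 = 37.11 → 37 rows.

Cast on 42 stitches; work 37 rows.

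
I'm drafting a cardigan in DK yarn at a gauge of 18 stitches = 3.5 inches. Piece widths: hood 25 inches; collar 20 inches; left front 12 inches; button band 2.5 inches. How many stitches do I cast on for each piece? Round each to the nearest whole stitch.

Rate = 18/3.5 = 5.143 sts per in.
hood: 25 × 5.143 = 128.57 → 129.
collar: 20 × 5.143 = 102.86 → 103.
left front: 12 × 5.143 = 61.71 → 62.
button band: 2.5 × 5.143 = 12.86 → 13.

hood 129; collar 103; left front 62; button band 13.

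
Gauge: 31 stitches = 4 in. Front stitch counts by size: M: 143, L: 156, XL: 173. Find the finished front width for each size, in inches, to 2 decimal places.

31/4 = 7.75 sts per in.
M: 143 / 7.75 = 18.452 → 18.45 in.
L: 156 / 7.75 = 20.129 → 20.13 in.
XL: 173 / 7.75 = 22.323 → 22.32 in.

M 18.45 inches; L 20.13 inches; XL 22.32 inches.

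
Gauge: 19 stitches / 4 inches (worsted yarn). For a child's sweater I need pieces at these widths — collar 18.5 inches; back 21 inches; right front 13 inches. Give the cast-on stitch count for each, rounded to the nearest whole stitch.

Rate = 19/4 = 4.75 sts per in.
collar: 18.5 × 4.75 = 87.88 → 88.
back: 21 × 4.75 = 99.75 → 100.
right front: 13 × 4.75 = 61.75 → 62.

collar 88; back 100; right front 62.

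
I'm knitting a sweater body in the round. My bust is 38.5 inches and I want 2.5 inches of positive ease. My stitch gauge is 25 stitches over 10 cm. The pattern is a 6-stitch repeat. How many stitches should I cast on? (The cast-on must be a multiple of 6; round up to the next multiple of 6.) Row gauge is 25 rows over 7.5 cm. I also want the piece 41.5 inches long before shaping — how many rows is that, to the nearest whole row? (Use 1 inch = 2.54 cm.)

Finished = 38.5 + 2.5 = 41 inches.
41 inches × 2.54 = 104.14 cm.
25/10 = 2.5 sts per cm; 104.14 × 2.5 = 260.35 sts.
Next multiple of 6 → 264.
41.5 inches = 105.41 cm; × 3.333 = 351.37 → 351 rows.

Cast on 264 stitches; work 351 rows.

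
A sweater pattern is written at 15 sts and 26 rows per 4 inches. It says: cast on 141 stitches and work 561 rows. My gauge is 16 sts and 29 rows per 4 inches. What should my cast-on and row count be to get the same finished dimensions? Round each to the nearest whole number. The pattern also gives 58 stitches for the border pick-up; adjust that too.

Stitches: 141 × 16/15 = 150.40 → 150.
Rows: 561 × 29/26 = 625.73 → 626.
border pick-up: 58 × 16/15 = 61.87 → 62.

Cast on 150 stitches; work 626 rows; border pick-up 62 stitches.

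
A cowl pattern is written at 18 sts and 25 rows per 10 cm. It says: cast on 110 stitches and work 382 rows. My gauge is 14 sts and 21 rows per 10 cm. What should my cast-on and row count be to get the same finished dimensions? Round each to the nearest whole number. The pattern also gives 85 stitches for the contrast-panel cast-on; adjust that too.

Stitches: 110 × 14/18 = 85.56 → 86.
Rows: 382 × 21/25 = 320.88 → 321.
contrast-panel cast-on: 85 × 14/18 = 66.11 → 66.

Cast on 86 stitches; work 321 rows; contrast-panel cast-on 66 stitches.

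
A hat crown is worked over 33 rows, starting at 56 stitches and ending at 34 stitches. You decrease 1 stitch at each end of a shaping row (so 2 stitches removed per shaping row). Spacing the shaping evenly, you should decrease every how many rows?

Stitches to remove: |34 − 56| = 22.
Shaping rows needed: 22 / 2 = 11.
33 rows / 11 = every 3 rows.

Decrease every 3rd row.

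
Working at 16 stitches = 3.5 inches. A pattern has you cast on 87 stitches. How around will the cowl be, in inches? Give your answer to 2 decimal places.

16 stitches / 3.5 inch = 4.571 stitches per inch.
87 / 4.571 = 19.031 inches.

19.03 inches.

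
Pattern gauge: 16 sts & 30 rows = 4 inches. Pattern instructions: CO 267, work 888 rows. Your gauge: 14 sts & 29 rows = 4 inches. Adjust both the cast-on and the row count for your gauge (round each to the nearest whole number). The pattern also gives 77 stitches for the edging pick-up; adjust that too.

Cast on 234 stitches; work 858 rows; edging pick-up 67 stitches.

Stitches: 267 × 14/16 = 233.62 → 234.
Rows: 888 × 29/30 = 858.40 → 858.
edging pick-up: 77 × 14/16 = 67.38 → 67.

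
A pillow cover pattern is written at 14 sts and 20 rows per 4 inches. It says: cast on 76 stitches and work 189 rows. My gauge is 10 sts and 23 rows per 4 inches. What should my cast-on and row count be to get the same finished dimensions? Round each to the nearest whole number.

Cast on 54 stitches; work 217 rows.

Stitches: 76 × 10/14 = 54.29 → 54.
Rows: 189 × 23/20 = 217.35 → 217.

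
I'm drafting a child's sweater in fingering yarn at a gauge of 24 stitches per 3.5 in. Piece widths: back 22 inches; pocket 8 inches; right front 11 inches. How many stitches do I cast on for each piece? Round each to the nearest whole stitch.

Rate = 24/3.5 = 6.857 sts per in.
back: 22 × 6.857 = 150.86 → 151.
pocket: 8 × 6.857 = 54.86 → 55.
right front: 11 × 6.857 = 75.43 → 75.

back 151; pocket 55; right front 75.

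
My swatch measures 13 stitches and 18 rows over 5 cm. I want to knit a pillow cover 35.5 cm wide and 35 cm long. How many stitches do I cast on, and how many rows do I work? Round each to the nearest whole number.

Stitch gauge = 13/5 = 2.6 sts/cm; 35.5 × 2.6 = 92.30 → 92 sts.
Row gauge = 18/5 = 3.6 rows/cm; 35 × 3.6 = 126.00 → 126 rows.

Cast on 92 stitches and work 126 rows.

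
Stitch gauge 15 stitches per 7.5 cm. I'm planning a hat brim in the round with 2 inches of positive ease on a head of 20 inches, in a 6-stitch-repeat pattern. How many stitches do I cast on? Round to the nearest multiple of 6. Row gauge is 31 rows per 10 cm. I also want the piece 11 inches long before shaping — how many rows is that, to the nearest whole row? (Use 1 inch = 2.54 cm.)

Cast on 114 stitches; work 87 rows.

Finished = 20 + 2 = 22 inches.
22 inches × 2.54 = 55.88 cm.
15/7.5 = 2 sts per cm; 55.88 × 2 = 111.76 sts.
Nearest multiple of 6 → 114.
11 inches = 27.94 cm; × 3.1 = 86.61 → 87 rows.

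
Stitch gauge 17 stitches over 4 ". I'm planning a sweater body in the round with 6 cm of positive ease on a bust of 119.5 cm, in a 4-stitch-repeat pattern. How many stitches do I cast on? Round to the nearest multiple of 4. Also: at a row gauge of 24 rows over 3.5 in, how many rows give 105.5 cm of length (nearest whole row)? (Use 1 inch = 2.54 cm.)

Cast on 208 stitches; work 285 rows.

Finished = 119.5 + 6 = 125.5 cm.
125.5 cm × 1/2.54 = 49.41 inches.
17/4 = 4.25 sts per in; 49.41 × 4.25 = 209.99 sts.
Nearest multiple of 4 → 208.
105.5 cm = 41.54 inches; × 6.857 = 284.81 → 285 rows.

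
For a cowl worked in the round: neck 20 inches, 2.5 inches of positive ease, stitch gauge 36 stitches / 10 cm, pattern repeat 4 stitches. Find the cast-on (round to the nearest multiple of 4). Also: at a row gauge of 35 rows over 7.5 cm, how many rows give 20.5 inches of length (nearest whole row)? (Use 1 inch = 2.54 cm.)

Cast on 204 stitches; work 243 rows.

Finished = 20 + 2.5 = 22.5 inches.
22.5 inches × 2.54 = 57.15 cm.
36/10 = 3.6 sts per cm; 57.15 × 3.6 = 205.74 sts.
Nearest multiple of 4 → 204.
20.5 inches = 52.07 cm; × 4.667 = 242.99 → 243 rows.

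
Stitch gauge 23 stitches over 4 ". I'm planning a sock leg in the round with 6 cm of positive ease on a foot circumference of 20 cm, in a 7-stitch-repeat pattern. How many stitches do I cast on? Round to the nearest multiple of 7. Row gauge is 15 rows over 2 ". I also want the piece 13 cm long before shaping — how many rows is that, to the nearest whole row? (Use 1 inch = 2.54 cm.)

Finished = 20 + 6 = 26 cm.
26 cm × 1/2.54 = 10.24 inches.
23/4 = 5.75 sts per in; 10.24 × 5.75 = 58.86 sts.
Nearest multiple of 7 → 56.
13 cm = 5.12 inches; × 7.5 = 38.39 → 38 rows.

Cast on 56 stitches; work 38 rows.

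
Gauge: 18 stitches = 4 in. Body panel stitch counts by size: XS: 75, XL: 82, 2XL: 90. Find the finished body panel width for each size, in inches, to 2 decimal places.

18/4 = 4.5 sts per in.
XS: 75 / 4.5 = 16.667 → 16.67 in.
XL: 82 / 4.5 = 18.222 → 18.22 in.
2XL: 90 / 4.5 = 20.000 → 20.00 in.

XS 16.67 inches; XL 18.22 inches; 2XL 20.00 inches.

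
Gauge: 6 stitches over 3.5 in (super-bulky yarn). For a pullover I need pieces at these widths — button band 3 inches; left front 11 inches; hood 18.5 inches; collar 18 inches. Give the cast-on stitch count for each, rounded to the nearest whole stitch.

Rate = 6/3.5 = 1.714 sts per in.
button band: 3 × 1.714 = 5.14 → 5.
left front: 11 × 1.714 = 18.86 → 19.
hood: 18.5 × 1.714 = 31.71 → 32.
collar: 18 × 1.714 = 30.86 → 31.

button band 5; left front 19; hood 32; collar 31.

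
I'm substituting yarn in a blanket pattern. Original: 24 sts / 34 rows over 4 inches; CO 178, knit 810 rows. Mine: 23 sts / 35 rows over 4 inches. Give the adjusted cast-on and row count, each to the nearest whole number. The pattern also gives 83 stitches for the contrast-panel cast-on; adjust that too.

Cast on 171 stitches; work 834 rows; contrast-panel cast-on 80 stitches.

Stitches: 178 × 23/24 = 170.58 → 171.
Rows: 810 × 35/34 = 833.82 → 834.
contrast-panel cast-on: 83 × 23/24 = 79.54 → 80.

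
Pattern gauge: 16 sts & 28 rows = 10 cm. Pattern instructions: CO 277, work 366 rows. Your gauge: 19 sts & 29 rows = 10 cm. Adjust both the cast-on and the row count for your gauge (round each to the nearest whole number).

Cast on 329 stitches; work 379 rows.

Stitches: 277 × 19/16 = 328.94 → 329.
Rows: 366 × 29/28 = 379.07 → 379.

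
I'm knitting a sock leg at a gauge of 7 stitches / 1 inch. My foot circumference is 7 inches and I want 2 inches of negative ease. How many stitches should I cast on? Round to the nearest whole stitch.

Finished = 7 − 2 = 5 in.
7 / 1 = 7 sts per inch.
5.00 × 7 = 35.00 sts.

Cast on 35 stitches.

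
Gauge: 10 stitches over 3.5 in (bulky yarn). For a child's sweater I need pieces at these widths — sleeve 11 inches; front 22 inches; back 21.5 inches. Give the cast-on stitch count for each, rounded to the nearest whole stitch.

Rate = 10/3.5 = 2.857 sts per in.
sleeve: 11 × 2.857 = 31.43 → 31.
front: 22 × 2.857 = 62.86 → 63.
back: 21.5 × 2.857 = 61.43 → 61.

sleeve 31; front 63; back 61.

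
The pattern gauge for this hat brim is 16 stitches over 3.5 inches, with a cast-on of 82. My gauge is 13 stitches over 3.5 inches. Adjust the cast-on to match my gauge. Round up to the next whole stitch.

Cast on 67 stitches.

Scale factor = 13 / 16 = 0.812.
82 × 13 / 16 = 66.62 sts.
→ 67 sts.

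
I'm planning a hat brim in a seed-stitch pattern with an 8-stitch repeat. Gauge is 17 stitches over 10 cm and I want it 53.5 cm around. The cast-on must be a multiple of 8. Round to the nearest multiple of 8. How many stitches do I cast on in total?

CO 88 sts.

17 / 10 = 1.7 sts per cm.
53.5 × 1.7 = 90.95 sts.
Nearest multiple of 8: 88.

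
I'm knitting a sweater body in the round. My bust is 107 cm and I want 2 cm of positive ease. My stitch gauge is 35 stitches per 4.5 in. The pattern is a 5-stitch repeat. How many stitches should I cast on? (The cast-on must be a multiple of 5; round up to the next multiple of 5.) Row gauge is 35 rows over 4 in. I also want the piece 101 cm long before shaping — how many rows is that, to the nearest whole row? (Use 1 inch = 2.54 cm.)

Cast on 335 stitches; work 348 rows.

Finished = 107 + 2 = 109 cm.
109 cm × 1/2.54 = 42.91 inches.
35/4.5 = 7.778 sts per in; 42.91 × 7.778 = 333.77 sts.
Next multiple of 5 → 335.
101 cm = 39.76 inches; × 8.75 = 347.93 → 348 rows.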